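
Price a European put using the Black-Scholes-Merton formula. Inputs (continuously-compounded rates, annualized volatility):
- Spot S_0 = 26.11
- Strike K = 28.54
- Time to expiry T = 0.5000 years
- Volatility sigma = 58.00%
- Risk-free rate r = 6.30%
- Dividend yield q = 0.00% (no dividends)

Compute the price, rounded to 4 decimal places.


d1 = (ln(S/K) + (r - q + 0.5*sigma^2) * T) / (sigma * sqrt(T)) = 0.06488746
d2 = d1 - sigma * sqrt(T) = -0.34523447
exp(-rT) = 0.96899096; exp(-qT) = 1.00000000
P = K * exp(-rT) * N(-d2) - S_0 * exp(-qT) * N(-d1)
N(-d1) = 0.47413180; N(-d2) = 0.63504095
P = 28.5400 * 0.96899096 * 0.63504095 - 26.1100 * 1.00000000 * 0.47413180 = 5.1825

Answer: Price = 5.1825


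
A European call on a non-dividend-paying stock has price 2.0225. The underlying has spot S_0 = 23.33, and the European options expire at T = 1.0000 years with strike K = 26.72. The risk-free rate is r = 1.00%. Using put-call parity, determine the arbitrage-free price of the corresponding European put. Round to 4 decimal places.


Answer: Put price = 5.1466

Derivation:
Put-call parity: C - P = S_0 * exp(-qT) - K * exp(-rT).
S_0 * exp(-qT) = 23.3300 * 1.00000000 = 23.33000000
K * exp(-rT) = 26.7200 * 0.99004983 = 26.45413156
P = C - S*exp(-qT) + K*exp(-rT)
P = 2.0225 - 23.33000000 + 26.45413156 = 5.1466


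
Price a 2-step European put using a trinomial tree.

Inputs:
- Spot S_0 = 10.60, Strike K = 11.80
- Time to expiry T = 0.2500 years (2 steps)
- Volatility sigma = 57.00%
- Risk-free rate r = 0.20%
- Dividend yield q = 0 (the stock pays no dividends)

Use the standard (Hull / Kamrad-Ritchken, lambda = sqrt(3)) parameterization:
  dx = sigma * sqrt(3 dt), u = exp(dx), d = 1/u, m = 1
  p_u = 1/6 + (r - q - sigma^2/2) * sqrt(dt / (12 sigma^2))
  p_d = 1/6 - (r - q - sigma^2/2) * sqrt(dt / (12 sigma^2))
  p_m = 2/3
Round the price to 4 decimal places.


Answer: Price = V(0,0) = 1.9725

Derivation:
dt = T/N = 0.125000; dx = sigma*sqrt(3*dt) = 0.349052
u = exp(dx) = 1.417723; d = 1/u = 0.705356
p_u = 0.137937, p_m = 0.666667, p_d = 0.195396
Discount per step: exp(-r*dt) = 0.999750
Stock lattice S(k, j) with j the centered position index:
  k=0: S(0,+0) = 10.6000
  k=1: S(1,-1) = 7.4768; S(1,+0) = 10.6000; S(1,+1) = 15.0279
  k=2: S(2,-2) = 5.2738; S(2,-1) = 7.4768; S(2,+0) = 10.6000; S(2,+1) = 15.0279; S(2,+2) = 21.3054
Terminal payoffs V(N, j) = max(K - S_T, 0):
  V(2,-2) = 6.526209; V(2,-1) = 4.323224; V(2,+0) = 1.200000; V(2,+1) = 0.000000; V(2,+2) = 0.000000
Backward induction: V(k, j) = exp(-r*dt) * [p_u * V(k+1, j+1) + p_m * V(k+1, j) + p_d * V(k+1, j-1)]
  V(1,-1) = exp(-r*dt) * [p_u*1.200000 + p_m*4.323224 + p_d*6.526209] = 4.321790
  V(1,+0) = exp(-r*dt) * [p_u*0.000000 + p_m*1.200000 + p_d*4.323224] = 1.644331
  V(1,+1) = exp(-r*dt) * [p_u*0.000000 + p_m*0.000000 + p_d*1.200000] = 0.234417
  V(0,+0) = exp(-r*dt) * [p_u*0.234417 + p_m*1.644331 + p_d*4.321790] = 1.972523


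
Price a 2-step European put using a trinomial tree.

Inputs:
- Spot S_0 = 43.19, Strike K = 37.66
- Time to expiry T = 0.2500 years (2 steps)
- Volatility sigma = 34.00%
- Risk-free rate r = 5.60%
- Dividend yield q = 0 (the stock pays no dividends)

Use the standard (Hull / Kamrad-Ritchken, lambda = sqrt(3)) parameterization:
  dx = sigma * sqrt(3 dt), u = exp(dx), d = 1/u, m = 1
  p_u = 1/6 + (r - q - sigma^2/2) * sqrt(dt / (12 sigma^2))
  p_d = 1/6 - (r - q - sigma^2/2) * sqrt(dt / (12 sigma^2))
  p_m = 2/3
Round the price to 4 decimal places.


Answer: Price = V(0,0) = 0.8221

Derivation:
dt = T/N = 0.125000; dx = sigma*sqrt(3*dt) = 0.208207
u = exp(dx) = 1.231468; d = 1/u = 0.812039
p_u = 0.166126, p_m = 0.666667, p_d = 0.167207
Discount per step: exp(-r*dt) = 0.993024
Stock lattice S(k, j) with j the centered position index:
  k=0: S(0,+0) = 43.1900
  k=1: S(1,-1) = 35.0720; S(1,+0) = 43.1900; S(1,+1) = 53.1871
  k=2: S(2,-2) = 28.4798; S(2,-1) = 35.0720; S(2,+0) = 43.1900; S(2,+1) = 53.1871; S(2,+2) = 65.4982
Terminal payoffs V(N, j) = max(K - S_T, 0):
  V(2,-2) = 9.180181; V(2,-1) = 2.588026; V(2,+0) = 0.000000; V(2,+1) = 0.000000; V(2,+2) = 0.000000
Backward induction: V(k, j) = exp(-r*dt) * [p_u * V(k+1, j+1) + p_m * V(k+1, j) + p_d * V(k+1, j-1)]
  V(1,-1) = exp(-r*dt) * [p_u*0.000000 + p_m*2.588026 + p_d*9.180181] = 3.237598
  V(1,+0) = exp(-r*dt) * [p_u*0.000000 + p_m*0.000000 + p_d*2.588026] = 0.429717
  V(1,+1) = exp(-r*dt) * [p_u*0.000000 + p_m*0.000000 + p_d*0.000000] = 0.000000
  V(0,+0) = exp(-r*dt) * [p_u*0.000000 + p_m*0.429717 + p_d*3.237598] = 0.822053


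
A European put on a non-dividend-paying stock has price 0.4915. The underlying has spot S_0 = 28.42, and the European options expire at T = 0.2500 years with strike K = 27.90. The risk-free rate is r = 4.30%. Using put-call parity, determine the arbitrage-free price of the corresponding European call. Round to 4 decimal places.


Answer: Call price = 1.3098

Derivation:
Put-call parity: C - P = S_0 * exp(-qT) - K * exp(-rT).
S_0 * exp(-qT) = 28.4200 * 1.00000000 = 28.42000000
K * exp(-rT) = 27.9000 * 0.98930757 = 27.60168134
C = P + S*exp(-qT) - K*exp(-rT)
C = 0.4915 + 28.42000000 - 27.60168134 = 1.3098


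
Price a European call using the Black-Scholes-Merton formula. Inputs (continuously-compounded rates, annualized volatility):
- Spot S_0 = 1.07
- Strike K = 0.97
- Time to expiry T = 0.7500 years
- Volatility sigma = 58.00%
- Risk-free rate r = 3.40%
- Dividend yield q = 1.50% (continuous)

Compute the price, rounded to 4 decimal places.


Answer: Price = 0.2597

Derivation:
d1 = (ln(S/K) + (r - q + 0.5*sigma^2) * T) / (sigma * sqrt(T)) = 0.47485637
d2 = d1 - sigma * sqrt(T) = -0.02743836
exp(-rT) = 0.97482238; exp(-qT) = 0.98881304
C = S_0 * exp(-qT) * N(d1) - K * exp(-rT) * N(d2)
N(d1) = 0.68255533; N(d2) = 0.48905505
C = 1.0700 * 0.98881304 * 0.68255533 - 0.9700 * 0.97482238 * 0.48905505 = 0.2597


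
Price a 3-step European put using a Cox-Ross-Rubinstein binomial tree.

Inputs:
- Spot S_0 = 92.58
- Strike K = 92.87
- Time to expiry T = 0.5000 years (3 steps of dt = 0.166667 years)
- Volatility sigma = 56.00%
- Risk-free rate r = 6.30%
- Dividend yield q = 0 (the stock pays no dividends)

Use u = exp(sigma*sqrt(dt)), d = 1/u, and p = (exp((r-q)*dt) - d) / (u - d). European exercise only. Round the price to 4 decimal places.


dt = T/N = 0.166667
u = exp(sigma*sqrt(dt)) = 1.256863; d = 1/u = 0.795632
p = (exp((r-q)*dt) - d) / (u - d) = 0.465978
Discount per step: exp(-r*dt) = 0.989555
Stock lattice S(k, i) with i counting down-moves:
  k=0: S(0,0) = 92.5800
  k=1: S(1,0) = 116.3604; S(1,1) = 73.6596
  k=2: S(2,0) = 146.2491; S(2,1) = 92.5800; S(2,2) = 58.6059
  k=3: S(3,0) = 183.8151; S(3,1) = 116.3604; S(3,2) = 73.6596; S(3,3) = 46.6287
Terminal payoffs V(N, i) = max(K - S_T, 0):
  V(3,0) = 0.000000; V(3,1) = 0.000000; V(3,2) = 19.210429; V(3,3) = 46.241310
Backward induction: V(k, i) = exp(-r*dt) * [p * V(k+1, i) + (1-p) * V(k+1, i+1)].
  V(2,0) = exp(-r*dt) * [p*0.000000 + (1-p)*0.000000] = 0.000000
  V(2,1) = exp(-r*dt) * [p*0.000000 + (1-p)*19.210429] = 10.151638
  V(2,2) = exp(-r*dt) * [p*19.210429 + (1-p)*46.241310] = 33.294086
  V(1,0) = exp(-r*dt) * [p*0.000000 + (1-p)*10.151638] = 5.364574
  V(1,1) = exp(-r*dt) * [p*10.151638 + (1-p)*33.294086] = 22.275095
  V(0,0) = exp(-r*dt) * [p*5.364574 + (1-p)*22.275095] = 14.244806

Answer: Price = V(0,0) = 14.2448


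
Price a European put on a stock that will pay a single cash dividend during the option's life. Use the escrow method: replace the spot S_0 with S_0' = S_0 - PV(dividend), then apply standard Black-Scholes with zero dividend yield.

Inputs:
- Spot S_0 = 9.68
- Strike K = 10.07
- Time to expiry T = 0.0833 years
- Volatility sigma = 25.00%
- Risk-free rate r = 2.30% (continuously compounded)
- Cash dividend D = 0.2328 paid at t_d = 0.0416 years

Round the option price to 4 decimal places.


Answer: Price = 0.6795

Derivation:
PV(D) = D * exp(-r * t_d) = 0.2328 * 0.99904366 = 0.23257736
S_0' = S_0 - PV(D) = 9.6800 - 0.23257736 = 9.44742264
d1 = (ln(S_0'/K) + (r + sigma^2/2)*T) / (sigma*sqrt(T)) = -0.82184533
d2 = d1 - sigma*sqrt(T) = -0.89399968
exp(-rT) = 0.99808593
N(-d1) = 0.79441753; N(-d2) = 0.81433897
P = K * exp(-rT) * N(-d2) - S_0' * N(-d1) = 10.0700 * 0.99808593 * 0.81433897 - 9.44742264 * 0.79441753 = 0.6795


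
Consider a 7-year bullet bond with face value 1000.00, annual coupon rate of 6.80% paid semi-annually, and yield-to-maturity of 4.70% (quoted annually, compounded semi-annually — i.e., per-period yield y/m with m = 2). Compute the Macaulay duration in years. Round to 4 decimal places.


Coupon per period c = face * coupon_rate / m = 34.000000
Periods per year m = 2; per-period yield y/m = 0.023500
Number of cashflows N = 14
Cashflows (t years, CF_t, discount factor 1/(1+y/m)^(m*t), PV):
  t = 0.5000: CF_t = 34.000000, DF = 0.977040, PV = 33.219345
  t = 1.0000: CF_t = 34.000000, DF = 0.954606, PV = 32.456615
  t = 1.5000: CF_t = 34.000000, DF = 0.932688, PV = 31.711397
  t = 2.0000: CF_t = 34.000000, DF = 0.911273, PV = 30.983290
  t = 2.5000: CF_t = 34.000000, DF = 0.890350, PV = 30.271900
  t = 3.0000: CF_t = 34.000000, DF = 0.869907, PV = 29.576844
  t = 3.5000: CF_t = 34.000000, DF = 0.849934, PV = 28.897747
  t = 4.0000: CF_t = 34.000000, DF = 0.830419, PV = 28.234243
  t = 4.5000: CF_t = 34.000000, DF = 0.811352, PV = 27.585972
  t = 5.0000: CF_t = 34.000000, DF = 0.792723, PV = 26.952586
  t = 5.5000: CF_t = 34.000000, DF = 0.774522, PV = 26.333743
  t = 6.0000: CF_t = 34.000000, DF = 0.756739, PV = 25.729109
  t = 6.5000: CF_t = 34.000000, DF = 0.739363, PV = 25.138358
  t = 7.0000: CF_t = 1034.000000, DF = 0.722387, PV = 746.948537
Price P = sum_t PV_t = 1124.039687
Macaulay numerator sum_t t * PV_t:
  t * PV_t at t = 0.5000: 16.609673
  t * PV_t at t = 1.0000: 32.456615
  t * PV_t at t = 1.5000: 47.567096
  t * PV_t at t = 2.0000: 61.966580
  t * PV_t at t = 2.5000: 75.679750
  t * PV_t at t = 3.0000: 88.730533
  t * PV_t at t = 3.5000: 101.142115
  t * PV_t at t = 4.0000: 112.936970
  t * PV_t at t = 4.5000: 124.136875
  t * PV_t at t = 5.0000: 134.762932
  t * PV_t at t = 5.5000: 144.835589
  t * PV_t at t = 6.0000: 154.374656
  t * PV_t at t = 6.5000: 163.399327
  t * PV_t at t = 7.0000: 5228.639757
Macaulay duration D = (sum_t t * PV_t) / P = 6487.238467 / 1124.039687 = 5.771361

Answer: Macaulay duration = 5.7714 years


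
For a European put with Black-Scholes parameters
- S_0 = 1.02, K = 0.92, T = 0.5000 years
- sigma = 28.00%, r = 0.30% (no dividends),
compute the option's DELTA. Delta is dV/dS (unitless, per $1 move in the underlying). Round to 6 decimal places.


Answer: Delta = -0.265090

Derivation:
d1 = 0.6277301874; d2 = 0.4297402887
phi(d1) = 0.3276002620; exp(-qT) = 1.0000000000; exp(-rT) = 0.9985011244
N(-d1) = 0.2650903532
Delta = -exp(-qT) * N(-d1) = -1.0000000000 * 0.2650903532 = -0.265090


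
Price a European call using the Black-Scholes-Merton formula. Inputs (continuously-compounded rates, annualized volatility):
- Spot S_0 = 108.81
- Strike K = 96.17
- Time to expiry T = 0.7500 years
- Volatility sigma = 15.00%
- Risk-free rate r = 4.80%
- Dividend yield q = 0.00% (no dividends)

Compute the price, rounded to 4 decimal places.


d1 = (ln(S/K) + (r - q + 0.5*sigma^2) * T) / (sigma * sqrt(T)) = 1.29267404
d2 = d1 - sigma * sqrt(T) = 1.16277023
exp(-rT) = 0.96464029; exp(-qT) = 1.00000000
C = S_0 * exp(-qT) * N(d1) - K * exp(-rT) * N(d2)
N(d1) = 0.90193809; N(d2) = 0.87753863
C = 108.8100 * 1.00000000 * 0.90193809 - 96.1700 * 0.96464029 * 0.87753863 = 16.7311

Answer: Price = 16.7311


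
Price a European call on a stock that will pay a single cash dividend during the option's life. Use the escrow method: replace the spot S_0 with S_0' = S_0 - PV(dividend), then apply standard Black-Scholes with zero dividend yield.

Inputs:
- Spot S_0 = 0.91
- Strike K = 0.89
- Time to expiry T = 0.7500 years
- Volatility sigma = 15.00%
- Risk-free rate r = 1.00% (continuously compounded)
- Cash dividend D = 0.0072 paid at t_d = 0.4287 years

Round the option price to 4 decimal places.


Answer: Price = 0.0566

Derivation:
PV(D) = D * exp(-r * t_d) = 0.0072 * 0.99572218 = 0.00716920
S_0' = S_0 - PV(D) = 0.9100 - 0.00716920 = 0.90283080
d1 = (ln(S_0'/K) + (r + sigma^2/2)*T) / (sigma*sqrt(T)) = 0.23287383
d2 = d1 - sigma*sqrt(T) = 0.10297002
exp(-rT) = 0.99252805
N(d1) = 0.59207031; N(d2) = 0.54100662
C = S_0' * N(d1) - K * exp(-rT) * N(d2) = 0.90283080 * 0.59207031 - 0.8900 * 0.99252805 * 0.54100662 = 0.0566


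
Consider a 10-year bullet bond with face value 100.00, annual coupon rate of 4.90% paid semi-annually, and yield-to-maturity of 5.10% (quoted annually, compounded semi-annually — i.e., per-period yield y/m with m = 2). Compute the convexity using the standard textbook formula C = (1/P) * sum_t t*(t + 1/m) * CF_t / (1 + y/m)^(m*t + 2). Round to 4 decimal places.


Coupon per period c = face * coupon_rate / m = 2.450000
Periods per year m = 2; per-period yield y/m = 0.025500
Number of cashflows N = 20
Cashflows (t years, CF_t, discount factor 1/(1+y/m)^(m*t), PV):
  t = 0.5000: CF_t = 2.450000, DF = 0.975134, PV = 2.389078
  t = 1.0000: CF_t = 2.450000, DF = 0.950886, PV = 2.329672
  t = 1.5000: CF_t = 2.450000, DF = 0.927242, PV = 2.271742
  t = 2.0000: CF_t = 2.450000, DF = 0.904185, PV = 2.215253
  t = 2.5000: CF_t = 2.450000, DF = 0.881702, PV = 2.160169
  t = 3.0000: CF_t = 2.450000, DF = 0.859777, PV = 2.106455
  t = 3.5000: CF_t = 2.450000, DF = 0.838398, PV = 2.054076
  t = 4.0000: CF_t = 2.450000, DF = 0.817551, PV = 2.002999
  t = 4.5000: CF_t = 2.450000, DF = 0.797222, PV = 1.953193
  t = 5.0000: CF_t = 2.450000, DF = 0.777398, PV = 1.904625
  t = 5.5000: CF_t = 2.450000, DF = 0.758067, PV = 1.857265
  t = 6.0000: CF_t = 2.450000, DF = 0.739217, PV = 1.811082
  t = 6.5000: CF_t = 2.450000, DF = 0.720836, PV = 1.766048
  t = 7.0000: CF_t = 2.450000, DF = 0.702912, PV = 1.722133
  t = 7.5000: CF_t = 2.450000, DF = 0.685433, PV = 1.679311
  t = 8.0000: CF_t = 2.450000, DF = 0.668389, PV = 1.637553
  t = 8.5000: CF_t = 2.450000, DF = 0.651769, PV = 1.596834
  t = 9.0000: CF_t = 2.450000, DF = 0.635562, PV = 1.557127
  t = 9.5000: CF_t = 2.450000, DF = 0.619758, PV = 1.518408
  t = 10.0000: CF_t = 102.450000, DF = 0.604347, PV = 61.915398
Price P = sum_t PV_t = 98.448421
Convexity numerator sum_t t*(t + 1/m) * CF_t / (1+y/m)^(m*t + 2):
  t = 0.5000: term = 1.135871
  t = 1.0000: term = 3.322880
  t = 1.5000: term = 6.480507
  t = 2.0000: term = 10.532273
  t = 2.5000: term = 15.405567
  t = 3.0000: term = 21.031491
  t = 3.5000: term = 27.344698
  t = 4.0000: term = 34.283247
  t = 4.5000: term = 41.788453
  t = 5.0000: term = 49.804754
  t = 5.5000: term = 58.279576
  t = 6.0000: term = 67.163201
  t = 6.5000: term = 76.408647
  t = 7.0000: term = 85.971549
  t = 7.5000: term = 95.810043
  t = 8.0000: term = 105.884657
  t = 8.5000: term = 116.158204
  t = 9.0000: term = 126.595686
  t = 9.5000: term = 137.164186
  t = 10.0000: term = 6181.824029
Convexity = (1/P) * sum = 7262.389520 / 98.448421 = 73.768471

Answer: Convexity = 73.7685


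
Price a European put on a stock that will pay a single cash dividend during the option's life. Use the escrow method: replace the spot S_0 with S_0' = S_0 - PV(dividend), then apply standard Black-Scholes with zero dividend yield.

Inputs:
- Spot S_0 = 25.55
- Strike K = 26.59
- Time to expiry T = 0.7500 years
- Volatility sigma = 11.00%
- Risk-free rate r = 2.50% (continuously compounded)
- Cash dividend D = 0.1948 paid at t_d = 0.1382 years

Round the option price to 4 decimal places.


PV(D) = D * exp(-r * t_d) = 0.1948 * 0.99655096 = 0.19412813
S_0' = S_0 - PV(D) = 25.5500 - 0.19412813 = 25.35587187
d1 = (ln(S_0'/K) + (r + sigma^2/2)*T) / (sigma*sqrt(T)) = -0.25442640
d2 = d1 - sigma*sqrt(T) = -0.34968920
exp(-rT) = 0.98142469
N(-d1) = 0.60041692; N(-d2) = 0.63671402
P = K * exp(-rT) * N(-d2) - S_0' * N(-d1) = 26.5900 * 0.98142469 * 0.63671402 - 25.35587187 * 0.60041692 = 1.3916

Answer: Price = 1.3916


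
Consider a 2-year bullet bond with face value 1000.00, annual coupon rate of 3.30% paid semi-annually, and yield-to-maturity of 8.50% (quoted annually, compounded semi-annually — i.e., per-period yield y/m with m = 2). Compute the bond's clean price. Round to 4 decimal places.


Answer: Price = 906.1761

Derivation:
Coupon per period c = face * coupon_rate / m = 16.500000
Periods per year m = 2; per-period yield y/m = 0.042500
Number of cashflows N = 4
Cashflows (t years, CF_t, discount factor 1/(1+y/m)^(m*t), PV):
  t = 0.5000: CF_t = 16.500000, DF = 0.959233, PV = 15.827338
  t = 1.0000: CF_t = 16.500000, DF = 0.920127, PV = 15.182099
  t = 1.5000: CF_t = 16.500000, DF = 0.882616, PV = 14.563164
  t = 2.0000: CF_t = 1016.500000, DF = 0.846634, PV = 860.603540
Price P = sum_t PV_t = 906.176142


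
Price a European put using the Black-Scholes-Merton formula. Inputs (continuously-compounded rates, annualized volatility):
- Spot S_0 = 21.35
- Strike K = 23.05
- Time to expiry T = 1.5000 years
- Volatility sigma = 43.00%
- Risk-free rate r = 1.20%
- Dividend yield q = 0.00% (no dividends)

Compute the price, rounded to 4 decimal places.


d1 = (ln(S/K) + (r - q + 0.5*sigma^2) * T) / (sigma * sqrt(T)) = 0.15202211
d2 = d1 - sigma * sqrt(T) = -0.37461818
exp(-rT) = 0.98216103; exp(-qT) = 1.00000000
P = K * exp(-rT) * N(-d2) - S_0 * exp(-qT) * N(-d1)
N(-d1) = 0.43958475; N(-d2) = 0.64602778
P = 23.0500 * 0.98216103 * 0.64602778 - 21.3500 * 1.00000000 * 0.43958475 = 5.2402

Answer: Price = 5.2402


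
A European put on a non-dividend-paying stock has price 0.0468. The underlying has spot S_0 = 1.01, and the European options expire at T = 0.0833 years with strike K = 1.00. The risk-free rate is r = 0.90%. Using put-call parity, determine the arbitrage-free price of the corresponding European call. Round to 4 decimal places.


Answer: Call price = 0.0575

Derivation:
Put-call parity: C - P = S_0 * exp(-qT) - K * exp(-rT).
S_0 * exp(-qT) = 1.0100 * 1.00000000 = 1.01000000
K * exp(-rT) = 1.0000 * 0.99925058 = 0.99925058
C = P + S*exp(-qT) - K*exp(-rT)
C = 0.0468 + 1.01000000 - 0.99925058 = 0.0575


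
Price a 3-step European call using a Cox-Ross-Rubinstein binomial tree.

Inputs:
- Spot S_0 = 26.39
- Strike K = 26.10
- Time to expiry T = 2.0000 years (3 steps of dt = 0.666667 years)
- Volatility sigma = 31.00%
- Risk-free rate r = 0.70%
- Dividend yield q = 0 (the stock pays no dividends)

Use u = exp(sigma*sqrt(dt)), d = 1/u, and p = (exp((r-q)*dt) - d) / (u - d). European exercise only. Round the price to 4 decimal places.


Answer: Price = V(0,0) = 5.2275

Derivation:
dt = T/N = 0.666667
u = exp(sigma*sqrt(dt)) = 1.288030; d = 1/u = 0.776379
p = (exp((r-q)*dt) - d) / (u - d) = 0.446199
Discount per step: exp(-r*dt) = 0.995344
Stock lattice S(k, i) with i counting down-moves:
  k=0: S(0,0) = 26.3900
  k=1: S(1,0) = 33.9911; S(1,1) = 20.4887
  k=2: S(2,0) = 43.7816; S(2,1) = 26.3900; S(2,2) = 15.9070
  k=3: S(3,0) = 56.3920; S(3,1) = 33.9911; S(3,2) = 20.4887; S(3,3) = 12.3498
Terminal payoffs V(N, i) = max(S_T - K, 0):
  V(3,0) = 30.291981; V(3,1) = 7.891112; V(3,2) = 0.000000; V(3,3) = 0.000000
Backward induction: V(k, i) = exp(-r*dt) * [p * V(k+1, i) + (1-p) * V(k+1, i+1)].
  V(2,0) = exp(-r*dt) * [p*30.291981 + (1-p)*7.891112] = 17.803090
  V(2,1) = exp(-r*dt) * [p*7.891112 + (1-p)*0.000000] = 3.504616
  V(2,2) = exp(-r*dt) * [p*0.000000 + (1-p)*0.000000] = 0.000000
  V(1,0) = exp(-r*dt) * [p*17.803090 + (1-p)*3.504616] = 9.838565
  V(1,1) = exp(-r*dt) * [p*3.504616 + (1-p)*0.000000] = 1.556477
  V(0,0) = exp(-r*dt) * [p*9.838565 + (1-p)*1.556477] = 5.227487


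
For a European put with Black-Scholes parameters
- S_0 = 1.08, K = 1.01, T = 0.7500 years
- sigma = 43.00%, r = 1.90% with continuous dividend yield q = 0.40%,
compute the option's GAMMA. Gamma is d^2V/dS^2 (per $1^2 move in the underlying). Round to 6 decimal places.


d1 = 0.3963528672; d2 = 0.0239619435
phi(d1) = 0.3688053316; exp(-qT) = 0.9970044955; exp(-rT) = 0.9858510507
Gamma = exp(-qT) * phi(d1) / (S * sigma * sqrt(T)) = 0.9970044955 * 0.3688053316 / (1.0800 * 0.4300 * 0.8660254038) = 0.914264

Answer: Gamma = 0.914264


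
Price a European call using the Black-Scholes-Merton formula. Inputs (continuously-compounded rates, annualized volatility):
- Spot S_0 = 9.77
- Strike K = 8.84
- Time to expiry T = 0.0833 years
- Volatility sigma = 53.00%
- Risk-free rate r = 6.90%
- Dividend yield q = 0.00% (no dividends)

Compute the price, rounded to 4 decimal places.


Answer: Price = 1.1858

Derivation:
d1 = (ln(S/K) + (r - q + 0.5*sigma^2) * T) / (sigma * sqrt(T)) = 0.76798660
d2 = d1 - sigma * sqrt(T) = 0.61501938
exp(-rT) = 0.99426879; exp(-qT) = 1.00000000
C = S_0 * exp(-qT) * N(d1) - K * exp(-rT) * N(d2)
N(d1) = 0.77875243; N(d2) = 0.73072904
C = 9.7700 * 1.00000000 * 0.77875243 - 8.8400 * 0.99426879 * 0.73072904 = 1.1858


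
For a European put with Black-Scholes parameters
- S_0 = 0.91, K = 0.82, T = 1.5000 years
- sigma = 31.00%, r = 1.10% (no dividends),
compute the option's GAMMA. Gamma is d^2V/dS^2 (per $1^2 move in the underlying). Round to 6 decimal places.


Answer: Gamma = 1.015114

Derivation:
d1 = 0.5075850009; d2 = 0.1279140907
phi(d1) = 0.3507225585; exp(-qT) = 1.0000000000; exp(-rT) = 0.9836353794
Gamma = exp(-qT) * phi(d1) / (S * sigma * sqrt(T)) = 1.0000000000 * 0.3507225585 / (0.9100 * 0.3100 * 1.2247448714) = 1.015114


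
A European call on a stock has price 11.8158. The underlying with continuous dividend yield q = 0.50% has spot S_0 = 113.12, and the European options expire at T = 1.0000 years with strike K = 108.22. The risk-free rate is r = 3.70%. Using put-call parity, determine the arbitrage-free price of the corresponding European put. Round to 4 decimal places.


Put-call parity: C - P = S_0 * exp(-qT) - K * exp(-rT).
S_0 * exp(-qT) = 113.1200 * 0.99501248 = 112.55581165
K * exp(-rT) = 108.2200 * 0.96367614 = 104.28903137
P = C - S*exp(-qT) + K*exp(-rT)
P = 11.8158 - 112.55581165 + 104.28903137 = 3.5490

Answer: Put price = 3.5490


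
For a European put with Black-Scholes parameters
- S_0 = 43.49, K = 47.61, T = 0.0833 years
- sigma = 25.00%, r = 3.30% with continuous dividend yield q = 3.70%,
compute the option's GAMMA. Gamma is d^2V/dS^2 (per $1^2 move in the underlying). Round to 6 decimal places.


d1 = -1.2229598561; d2 = -1.2951142046
phi(d1) = 0.1888591201; exp(-qT) = 0.9969226448; exp(-rT) = 0.9972548748
Gamma = exp(-qT) * phi(d1) / (S * sigma * sqrt(T)) = 0.9969226448 * 0.1888591201 / (43.4900 * 0.2500 * 0.2886173938) = 0.059999

Answer: Gamma = 0.059999


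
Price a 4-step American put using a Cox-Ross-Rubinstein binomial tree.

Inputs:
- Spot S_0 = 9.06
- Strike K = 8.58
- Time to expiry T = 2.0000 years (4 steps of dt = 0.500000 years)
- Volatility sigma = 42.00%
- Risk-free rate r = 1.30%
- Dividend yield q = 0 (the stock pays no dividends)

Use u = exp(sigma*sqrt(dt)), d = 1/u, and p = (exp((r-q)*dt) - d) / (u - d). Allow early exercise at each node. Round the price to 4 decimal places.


dt = T/N = 0.500000
u = exp(sigma*sqrt(dt)) = 1.345795; d = 1/u = 0.743055
p = (exp((r-q)*dt) - d) / (u - d) = 0.437114
Discount per step: exp(-r*dt) = 0.993521
Stock lattice S(k, i) with i counting down-moves:
  k=0: S(0,0) = 9.0600
  k=1: S(1,0) = 12.1929; S(1,1) = 6.7321
  k=2: S(2,0) = 16.4091; S(2,1) = 9.0600; S(2,2) = 5.0023
  k=3: S(3,0) = 22.0833; S(3,1) = 12.1929; S(3,2) = 6.7321; S(3,3) = 3.7170
  k=4: S(4,0) = 29.7197; S(4,1) = 16.4091; S(4,2) = 9.0600; S(4,3) = 5.0023; S(4,4) = 2.7619
Terminal payoffs V(N, i) = max(K - S_T, 0):
  V(4,0) = 0.000000; V(4,1) = 0.000000; V(4,2) = 0.000000; V(4,3) = 3.577692; V(4,4) = 5.818070
Backward induction: V(k, i) = exp(-r*dt) * [p * V(k+1, i) + (1-p) * V(k+1, i+1)]; then take max(V_cont, immediate exercise) for American.
  V(3,0) = exp(-r*dt) * [p*0.000000 + (1-p)*0.000000] = 0.000000; exercise = 0.000000; V(3,0) = max -> 0.000000
  V(3,1) = exp(-r*dt) * [p*0.000000 + (1-p)*0.000000] = 0.000000; exercise = 0.000000; V(3,1) = max -> 0.000000
  V(3,2) = exp(-r*dt) * [p*0.000000 + (1-p)*3.577692] = 2.000785; exercise = 1.847919; V(3,2) = max -> 2.000785
  V(3,3) = exp(-r*dt) * [p*3.577692 + (1-p)*5.818070] = 4.807419; exercise = 4.863009; V(3,3) = max -> 4.863009
  V(2,0) = exp(-r*dt) * [p*0.000000 + (1-p)*0.000000] = 0.000000; exercise = 0.000000; V(2,0) = max -> 0.000000
  V(2,1) = exp(-r*dt) * [p*0.000000 + (1-p)*2.000785] = 1.118918; exercise = 0.000000; V(2,1) = max -> 1.118918
  V(2,2) = exp(-r*dt) * [p*2.000785 + (1-p)*4.863009] = 3.588490; exercise = 3.577692; V(2,2) = max -> 3.588490
  V(1,0) = exp(-r*dt) * [p*0.000000 + (1-p)*1.118918] = 0.625743; exercise = 0.000000; V(1,0) = max -> 0.625743
  V(1,1) = exp(-r*dt) * [p*1.118918 + (1-p)*3.588490] = 2.492750; exercise = 1.847919; V(1,1) = max -> 2.492750
  V(0,0) = exp(-r*dt) * [p*0.625743 + (1-p)*2.492750] = 1.665792; exercise = 0.000000; V(0,0) = max -> 1.665792

Answer: Price = V(0,0) = 1.6658


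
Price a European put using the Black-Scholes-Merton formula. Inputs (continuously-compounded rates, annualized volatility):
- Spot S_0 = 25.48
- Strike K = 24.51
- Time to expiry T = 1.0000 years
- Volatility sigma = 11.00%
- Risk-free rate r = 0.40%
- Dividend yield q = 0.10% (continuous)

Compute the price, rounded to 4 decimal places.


Answer: Price = 0.6504

Derivation:
d1 = (ln(S/K) + (r - q + 0.5*sigma^2) * T) / (sigma * sqrt(T)) = 0.43511485
d2 = d1 - sigma * sqrt(T) = 0.32511485
exp(-rT) = 0.99600799; exp(-qT) = 0.99900050
P = K * exp(-rT) * N(-d2) - S_0 * exp(-qT) * N(-d1)
N(-d1) = 0.33173953; N(-d2) = 0.37254708
P = 24.5100 * 0.99600799 * 0.37254708 - 25.4800 * 0.99900050 * 0.33173953 = 0.6504


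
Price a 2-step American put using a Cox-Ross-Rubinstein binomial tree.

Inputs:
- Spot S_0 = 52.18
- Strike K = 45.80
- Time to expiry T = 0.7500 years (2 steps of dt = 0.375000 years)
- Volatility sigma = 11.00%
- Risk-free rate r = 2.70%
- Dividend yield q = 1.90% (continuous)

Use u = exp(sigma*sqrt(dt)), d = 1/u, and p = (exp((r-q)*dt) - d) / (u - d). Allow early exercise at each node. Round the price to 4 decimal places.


Answer: Price = V(0,0) = 0.0472

Derivation:
dt = T/N = 0.375000
u = exp(sigma*sqrt(dt)) = 1.069682; d = 1/u = 0.934858
p = (exp((r-q)*dt) - d) / (u - d) = 0.505451
Discount per step: exp(-r*dt) = 0.989926
Stock lattice S(k, i) with i counting down-moves:
  k=0: S(0,0) = 52.1800
  k=1: S(1,0) = 55.8160; S(1,1) = 48.7809
  k=2: S(2,0) = 59.7053; S(2,1) = 52.1800; S(2,2) = 45.6032
Terminal payoffs V(N, i) = max(K - S_T, 0):
  V(2,0) = 0.000000; V(2,1) = 0.000000; V(2,2) = 0.196825
Backward induction: V(k, i) = exp(-r*dt) * [p * V(k+1, i) + (1-p) * V(k+1, i+1)]; then take max(V_cont, immediate exercise) for American.
  V(1,0) = exp(-r*dt) * [p*0.000000 + (1-p)*0.000000] = 0.000000; exercise = 0.000000; V(1,0) = max -> 0.000000
  V(1,1) = exp(-r*dt) * [p*0.000000 + (1-p)*0.196825] = 0.096359; exercise = 0.000000; V(1,1) = max -> 0.096359
  V(0,0) = exp(-r*dt) * [p*0.000000 + (1-p)*0.096359] = 0.047174; exercise = 0.000000; V(0,0) = max -> 0.047174


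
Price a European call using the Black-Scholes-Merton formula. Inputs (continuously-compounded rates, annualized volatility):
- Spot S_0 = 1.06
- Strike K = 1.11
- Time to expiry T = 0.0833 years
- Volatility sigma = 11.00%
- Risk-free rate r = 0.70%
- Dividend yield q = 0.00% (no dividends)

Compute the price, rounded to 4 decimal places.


d1 = (ln(S/K) + (r - q + 0.5*sigma^2) * T) / (sigma * sqrt(T)) = -1.41754331
d2 = d1 - sigma * sqrt(T) = -1.44929123
exp(-rT) = 0.99941707; exp(-qT) = 1.00000000
C = S_0 * exp(-qT) * N(d1) - K * exp(-rT) * N(d2)
N(d1) = 0.07816207; N(d2) = 0.07362814
C = 1.0600 * 1.00000000 * 0.07816207 - 1.1100 * 0.99941707 * 0.07362814 = 0.0012

Answer: Price = 0.0012


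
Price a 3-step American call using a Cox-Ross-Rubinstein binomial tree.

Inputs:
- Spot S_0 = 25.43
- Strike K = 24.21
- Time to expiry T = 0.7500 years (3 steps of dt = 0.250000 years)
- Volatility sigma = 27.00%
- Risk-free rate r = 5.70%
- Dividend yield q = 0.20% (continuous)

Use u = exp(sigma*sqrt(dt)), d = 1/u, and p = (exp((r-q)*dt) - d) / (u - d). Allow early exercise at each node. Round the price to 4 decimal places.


dt = T/N = 0.250000
u = exp(sigma*sqrt(dt)) = 1.144537; d = 1/u = 0.873716
p = (exp((r-q)*dt) - d) / (u - d) = 0.517423
Discount per step: exp(-r*dt) = 0.985851
Stock lattice S(k, i) with i counting down-moves:
  k=0: S(0,0) = 25.4300
  k=1: S(1,0) = 29.1056; S(1,1) = 22.2186
  k=2: S(2,0) = 33.3124; S(2,1) = 25.4300; S(2,2) = 19.4127
  k=3: S(3,0) = 38.1273; S(3,1) = 29.1056; S(3,2) = 22.2186; S(3,3) = 16.9612
Terminal payoffs V(N, i) = max(S_T - K, 0):
  V(3,0) = 13.917263; V(3,1) = 4.895570; V(3,2) = 0.000000; V(3,3) = 0.000000
Backward induction: V(k, i) = exp(-r*dt) * [p * V(k+1, i) + (1-p) * V(k+1, i+1)]; then take max(V_cont, immediate exercise) for American.
  V(2,0) = exp(-r*dt) * [p*13.917263 + (1-p)*4.895570] = 9.428290; exercise = 9.102396; V(2,0) = max -> 9.428290
  V(2,1) = exp(-r*dt) * [p*4.895570 + (1-p)*0.000000] = 2.497242; exercise = 1.220000; V(2,1) = max -> 2.497242
  V(2,2) = exp(-r*dt) * [p*0.000000 + (1-p)*0.000000] = 0.000000; exercise = 0.000000; V(2,2) = max -> 0.000000
  V(1,0) = exp(-r*dt) * [p*9.428290 + (1-p)*2.497242] = 5.997453; exercise = 4.895570; V(1,0) = max -> 5.997453
  V(1,1) = exp(-r*dt) * [p*2.497242 + (1-p)*0.000000] = 1.273849; exercise = 0.000000; V(1,1) = max -> 1.273849
  V(0,0) = exp(-r*dt) * [p*5.997453 + (1-p)*1.273849] = 3.665347; exercise = 1.220000; V(0,0) = max -> 3.665347

Answer: Price = V(0,0) = 3.6653


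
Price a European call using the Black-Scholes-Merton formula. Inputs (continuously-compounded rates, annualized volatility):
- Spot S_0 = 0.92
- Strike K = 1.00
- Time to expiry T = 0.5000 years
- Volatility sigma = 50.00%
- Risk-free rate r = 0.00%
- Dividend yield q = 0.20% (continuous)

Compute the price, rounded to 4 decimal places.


d1 = (ln(S/K) + (r - q + 0.5*sigma^2) * T) / (sigma * sqrt(T)) = -0.06189054
d2 = d1 - sigma * sqrt(T) = -0.41544393
exp(-rT) = 1.00000000; exp(-qT) = 0.99900050
C = S_0 * exp(-qT) * N(d1) - K * exp(-rT) * N(d2)
N(d1) = 0.47532500; N(d2) = 0.33890848
C = 0.9200 * 0.99900050 * 0.47532500 - 1.0000 * 1.00000000 * 0.33890848 = 0.0980

Answer: Price = 0.0980


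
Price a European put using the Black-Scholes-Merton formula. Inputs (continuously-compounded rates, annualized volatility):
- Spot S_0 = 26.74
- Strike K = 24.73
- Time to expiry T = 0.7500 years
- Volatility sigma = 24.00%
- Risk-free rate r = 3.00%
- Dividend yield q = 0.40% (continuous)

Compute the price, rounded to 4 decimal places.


d1 = (ln(S/K) + (r - q + 0.5*sigma^2) * T) / (sigma * sqrt(T)) = 0.57371051
d2 = d1 - sigma * sqrt(T) = 0.36586441
exp(-rT) = 0.97775124; exp(-qT) = 0.99700450
P = K * exp(-rT) * N(-d2) - S_0 * exp(-qT) * N(-d1)
N(-d1) = 0.28308186; N(-d2) = 0.35723313
P = 24.7300 * 0.97775124 * 0.35723313 - 26.7400 * 0.99700450 * 0.28308186 = 1.0909

Answer: Price = 1.0909


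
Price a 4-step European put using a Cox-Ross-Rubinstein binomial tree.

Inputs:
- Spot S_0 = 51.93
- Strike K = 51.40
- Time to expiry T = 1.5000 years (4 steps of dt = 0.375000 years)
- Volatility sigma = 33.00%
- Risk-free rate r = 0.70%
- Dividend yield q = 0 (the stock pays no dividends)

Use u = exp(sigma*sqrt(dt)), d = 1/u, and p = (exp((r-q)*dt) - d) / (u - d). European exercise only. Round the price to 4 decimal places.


Answer: Price = V(0,0) = 7.3082

Derivation:
dt = T/N = 0.375000
u = exp(sigma*sqrt(dt)) = 1.223949; d = 1/u = 0.817027
p = (exp((r-q)*dt) - d) / (u - d) = 0.456110
Discount per step: exp(-r*dt) = 0.997378
Stock lattice S(k, i) with i counting down-moves:
  k=0: S(0,0) = 51.9300
  k=1: S(1,0) = 63.5597; S(1,1) = 42.4282
  k=2: S(2,0) = 77.7939; S(2,1) = 51.9300; S(2,2) = 34.6650
  k=3: S(3,0) = 95.2157; S(3,1) = 63.5597; S(3,2) = 42.4282; S(3,3) = 28.3223
  k=4: S(4,0) = 116.5393; S(4,1) = 77.7939; S(4,2) = 51.9300; S(4,3) = 34.6650; S(4,4) = 23.1401
Terminal payoffs V(N, i) = max(K - S_T, 0):
  V(4,0) = 0.000000; V(4,1) = 0.000000; V(4,2) = 0.000000; V(4,3) = 16.734989; V(4,4) = 28.259946
Backward induction: V(k, i) = exp(-r*dt) * [p * V(k+1, i) + (1-p) * V(k+1, i+1)].
  V(3,0) = exp(-r*dt) * [p*0.000000 + (1-p)*0.000000] = 0.000000
  V(3,1) = exp(-r*dt) * [p*0.000000 + (1-p)*0.000000] = 0.000000
  V(3,2) = exp(-r*dt) * [p*0.000000 + (1-p)*16.734989] = 9.078134
  V(3,3) = exp(-r*dt) * [p*16.734989 + (1-p)*28.259946] = 22.942995
  V(2,0) = exp(-r*dt) * [p*0.000000 + (1-p)*0.000000] = 0.000000
  V(2,1) = exp(-r*dt) * [p*0.000000 + (1-p)*9.078134] = 4.924564
  V(2,2) = exp(-r*dt) * [p*9.078134 + (1-p)*22.942995] = 16.575528
  V(1,0) = exp(-r*dt) * [p*0.000000 + (1-p)*4.924564] = 2.671400
  V(1,1) = exp(-r*dt) * [p*4.924564 + (1-p)*16.575528] = 11.231886
  V(0,0) = exp(-r*dt) * [p*2.671400 + (1-p)*11.231886] = 7.308155


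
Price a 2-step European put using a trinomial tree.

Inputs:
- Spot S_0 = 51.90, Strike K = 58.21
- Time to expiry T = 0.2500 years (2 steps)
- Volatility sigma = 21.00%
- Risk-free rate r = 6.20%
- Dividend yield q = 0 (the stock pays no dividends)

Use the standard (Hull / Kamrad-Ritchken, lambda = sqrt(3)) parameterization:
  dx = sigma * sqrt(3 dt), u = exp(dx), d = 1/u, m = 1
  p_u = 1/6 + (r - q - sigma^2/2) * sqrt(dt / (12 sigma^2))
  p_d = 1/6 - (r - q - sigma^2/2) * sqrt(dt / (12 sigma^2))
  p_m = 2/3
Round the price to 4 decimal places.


dt = T/N = 0.125000; dx = sigma*sqrt(3*dt) = 0.128598
u = exp(dx) = 1.137233; d = 1/u = 0.879327
p_u = 0.186083, p_m = 0.666667, p_d = 0.147251
Discount per step: exp(-r*dt) = 0.992280
Stock lattice S(k, j) with j the centered position index:
  k=0: S(0,+0) = 51.9000
  k=1: S(1,-1) = 45.6371; S(1,+0) = 51.9000; S(1,+1) = 59.0224
  k=2: S(2,-2) = 40.1299; S(2,-1) = 45.6371; S(2,+0) = 51.9000; S(2,+1) = 59.0224; S(2,+2) = 67.1222
Terminal payoffs V(N, j) = max(K - S_T, 0):
  V(2,-2) = 18.080073; V(2,-1) = 12.572918; V(2,+0) = 6.310000; V(2,+1) = 0.000000; V(2,+2) = 0.000000
Backward induction: V(k, j) = exp(-r*dt) * [p_u * V(k+1, j+1) + p_m * V(k+1, j) + p_d * V(k+1, j-1)]
  V(1,-1) = exp(-r*dt) * [p_u*6.310000 + p_m*12.572918 + p_d*18.080073] = 12.124102
  V(1,+0) = exp(-r*dt) * [p_u*0.000000 + p_m*6.310000 + p_d*12.572918] = 6.011268
  V(1,+1) = exp(-r*dt) * [p_u*0.000000 + p_m*0.000000 + p_d*6.310000] = 0.921978
  V(0,+0) = exp(-r*dt) * [p_u*0.921978 + p_m*6.011268 + p_d*12.124102] = 5.918312

Answer: Price = V(0,0) = 5.9183


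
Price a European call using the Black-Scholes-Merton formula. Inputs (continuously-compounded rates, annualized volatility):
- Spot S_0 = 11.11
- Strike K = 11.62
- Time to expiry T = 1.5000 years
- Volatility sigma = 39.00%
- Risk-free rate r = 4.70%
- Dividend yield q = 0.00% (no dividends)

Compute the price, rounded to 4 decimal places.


d1 = (ln(S/K) + (r - q + 0.5*sigma^2) * T) / (sigma * sqrt(T)) = 0.29245830
d2 = d1 - sigma * sqrt(T) = -0.18519220
exp(-rT) = 0.93192774; exp(-qT) = 1.00000000
C = S_0 * exp(-qT) * N(d1) - K * exp(-rT) * N(d2)
N(d1) = 0.61503188; N(d2) = 0.42653914
C = 11.1100 * 1.00000000 * 0.61503188 - 11.6200 * 0.93192774 * 0.42653914 = 2.2140

Answer: Price = 2.2140


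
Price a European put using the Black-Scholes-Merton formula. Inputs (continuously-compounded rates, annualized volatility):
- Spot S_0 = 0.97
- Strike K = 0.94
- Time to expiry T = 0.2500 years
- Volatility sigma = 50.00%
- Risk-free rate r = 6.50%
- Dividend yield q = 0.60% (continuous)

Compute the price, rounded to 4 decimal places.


d1 = (ln(S/K) + (r - q + 0.5*sigma^2) * T) / (sigma * sqrt(T)) = 0.30966478
d2 = d1 - sigma * sqrt(T) = 0.05966478
exp(-rT) = 0.98388132; exp(-qT) = 0.99850112
P = K * exp(-rT) * N(-d2) - S_0 * exp(-qT) * N(-d1)
N(-d1) = 0.37840794; N(-d2) = 0.47621131
P = 0.9400 * 0.98388132 * 0.47621131 - 0.9700 * 0.99850112 * 0.37840794 = 0.0739

Answer: Price = 0.0739


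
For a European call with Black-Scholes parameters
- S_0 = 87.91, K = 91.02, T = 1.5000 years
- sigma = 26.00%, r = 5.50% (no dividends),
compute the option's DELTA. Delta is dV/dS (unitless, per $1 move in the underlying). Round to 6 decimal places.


Answer: Delta = 0.621385

Derivation:
d1 = 0.3091202709; d2 = -0.0093133957
phi(d1) = 0.3803299155; exp(-qT) = 1.0000000000; exp(-rT) = 0.9208114379
N(d1) = 0.6213849801
Delta = exp(-qT) * N(d1) = 1.0000000000 * 0.6213849801 = 0.621385


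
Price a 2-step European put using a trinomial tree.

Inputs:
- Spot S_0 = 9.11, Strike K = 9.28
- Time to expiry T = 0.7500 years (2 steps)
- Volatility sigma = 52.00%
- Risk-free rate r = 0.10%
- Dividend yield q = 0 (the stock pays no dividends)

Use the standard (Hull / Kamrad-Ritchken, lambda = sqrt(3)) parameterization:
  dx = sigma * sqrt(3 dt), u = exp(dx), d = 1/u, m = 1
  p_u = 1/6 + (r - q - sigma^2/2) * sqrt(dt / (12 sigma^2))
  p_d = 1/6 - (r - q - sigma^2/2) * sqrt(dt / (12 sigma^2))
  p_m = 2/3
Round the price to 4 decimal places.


Answer: Price = V(0,0) = 1.5064

Derivation:
dt = T/N = 0.375000; dx = sigma*sqrt(3*dt) = 0.551543
u = exp(dx) = 1.735930; d = 1/u = 0.576060
p_u = 0.121045, p_m = 0.666667, p_d = 0.212289
Discount per step: exp(-r*dt) = 0.999625
Stock lattice S(k, j) with j the centered position index:
  k=0: S(0,+0) = 9.1100
  k=1: S(1,-1) = 5.2479; S(1,+0) = 9.1100; S(1,+1) = 15.8143
  k=2: S(2,-2) = 3.0231; S(2,-1) = 5.2479; S(2,+0) = 9.1100; S(2,+1) = 15.8143; S(2,+2) = 27.4526
Terminal payoffs V(N, j) = max(K - S_T, 0):
  V(2,-2) = 6.256890; V(2,-1) = 4.032093; V(2,+0) = 0.170000; V(2,+1) = 0.000000; V(2,+2) = 0.000000
Backward induction: V(k, j) = exp(-r*dt) * [p_u * V(k+1, j+1) + p_m * V(k+1, j) + p_d * V(k+1, j-1)]
  V(1,-1) = exp(-r*dt) * [p_u*0.170000 + p_m*4.032093 + p_d*6.256890] = 4.035392
  V(1,+0) = exp(-r*dt) * [p_u*0.000000 + p_m*0.170000 + p_d*4.032093] = 0.968937
  V(1,+1) = exp(-r*dt) * [p_u*0.000000 + p_m*0.000000 + p_d*0.170000] = 0.036076
  V(0,+0) = exp(-r*dt) * [p_u*0.036076 + p_m*0.968937 + p_d*4.035392] = 1.506428


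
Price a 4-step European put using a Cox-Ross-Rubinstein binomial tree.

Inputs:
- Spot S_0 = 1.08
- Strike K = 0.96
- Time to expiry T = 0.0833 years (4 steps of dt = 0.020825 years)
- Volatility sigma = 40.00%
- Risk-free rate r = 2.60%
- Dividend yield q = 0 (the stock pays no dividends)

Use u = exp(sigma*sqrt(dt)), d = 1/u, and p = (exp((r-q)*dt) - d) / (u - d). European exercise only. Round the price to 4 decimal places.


Answer: Price = V(0,0) = 0.0069

Derivation:
dt = T/N = 0.020825
u = exp(sigma*sqrt(dt)) = 1.059422; d = 1/u = 0.943911
p = (exp((r-q)*dt) - d) / (u - d) = 0.490262
Discount per step: exp(-r*dt) = 0.999459
Stock lattice S(k, i) with i counting down-moves:
  k=0: S(0,0) = 1.0800
  k=1: S(1,0) = 1.1442; S(1,1) = 1.0194
  k=2: S(2,0) = 1.2122; S(2,1) = 1.0800; S(2,2) = 0.9622
  k=3: S(3,0) = 1.2842; S(3,1) = 1.1442; S(3,2) = 1.0194; S(3,3) = 0.9083
  k=4: S(4,0) = 1.3605; S(4,1) = 1.2122; S(4,2) = 1.0800; S(4,3) = 0.9622; S(4,4) = 0.8573
Terminal payoffs V(N, i) = max(K - S_T, 0):
  V(4,0) = 0.000000; V(4,1) = 0.000000; V(4,2) = 0.000000; V(4,3) = 0.000000; V(4,4) = 0.102670
Backward induction: V(k, i) = exp(-r*dt) * [p * V(k+1, i) + (1-p) * V(k+1, i+1)].
  V(3,0) = exp(-r*dt) * [p*0.000000 + (1-p)*0.000000] = 0.000000
  V(3,1) = exp(-r*dt) * [p*0.000000 + (1-p)*0.000000] = 0.000000
  V(3,2) = exp(-r*dt) * [p*0.000000 + (1-p)*0.000000] = 0.000000
  V(3,3) = exp(-r*dt) * [p*0.000000 + (1-p)*0.102670] = 0.052307
  V(2,0) = exp(-r*dt) * [p*0.000000 + (1-p)*0.000000] = 0.000000
  V(2,1) = exp(-r*dt) * [p*0.000000 + (1-p)*0.000000] = 0.000000
  V(2,2) = exp(-r*dt) * [p*0.000000 + (1-p)*0.052307] = 0.026648
  V(1,0) = exp(-r*dt) * [p*0.000000 + (1-p)*0.000000] = 0.000000
  V(1,1) = exp(-r*dt) * [p*0.000000 + (1-p)*0.026648] = 0.013576
  V(0,0) = exp(-r*dt) * [p*0.000000 + (1-p)*0.013576] = 0.006917


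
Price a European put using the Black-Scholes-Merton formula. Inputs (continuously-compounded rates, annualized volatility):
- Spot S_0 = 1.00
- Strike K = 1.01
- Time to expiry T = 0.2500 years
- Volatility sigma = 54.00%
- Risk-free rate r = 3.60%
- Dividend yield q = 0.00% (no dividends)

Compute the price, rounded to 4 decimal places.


d1 = (ln(S/K) + (r - q + 0.5*sigma^2) * T) / (sigma * sqrt(T)) = 0.13148026
d2 = d1 - sigma * sqrt(T) = -0.13851974
exp(-rT) = 0.99104038; exp(-qT) = 1.00000000
P = K * exp(-rT) * N(-d2) - S_0 * exp(-qT) * N(-d1)
N(-d1) = 0.44769770; N(-d2) = 0.55508517
P = 1.0100 * 0.99104038 * 0.55508517 - 1.0000 * 1.00000000 * 0.44769770 = 0.1079

Answer: Price = 0.1079
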